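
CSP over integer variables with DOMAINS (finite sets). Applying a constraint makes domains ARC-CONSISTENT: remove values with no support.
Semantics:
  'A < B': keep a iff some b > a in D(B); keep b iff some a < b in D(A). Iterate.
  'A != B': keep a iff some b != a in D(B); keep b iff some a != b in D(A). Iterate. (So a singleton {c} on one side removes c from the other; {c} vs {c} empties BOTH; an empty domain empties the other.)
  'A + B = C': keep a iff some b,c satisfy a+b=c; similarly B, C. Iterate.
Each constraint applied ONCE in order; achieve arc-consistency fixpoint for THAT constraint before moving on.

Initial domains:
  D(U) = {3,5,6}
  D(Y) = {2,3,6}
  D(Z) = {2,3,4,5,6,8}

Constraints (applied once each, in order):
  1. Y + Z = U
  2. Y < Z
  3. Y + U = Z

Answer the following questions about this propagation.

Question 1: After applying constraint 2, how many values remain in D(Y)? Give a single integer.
Answer: 2

Derivation:
Constraint 1 (Y + Z = U) on D(Y)={2,3,6} D(Z)={2,3,4,5,6,8} D(U)={3,5,6}: Y {2,3,6}->{2,3}; Z {2,3,4,5,6,8}->{2,3,4}; U {3,5,6}->{5,6}
Constraint 2 (Y < Z) on D(Y)={2,3} D(Z)={2,3,4}: Z {2,3,4}->{3,4}
So after constraint 2: D(Y)={2,3}, size = 2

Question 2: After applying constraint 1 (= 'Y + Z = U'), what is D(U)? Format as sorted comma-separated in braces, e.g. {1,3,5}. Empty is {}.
Answer: {5,6}

Derivation:
Constraint 1 (Y + Z = U) on D(Y)={2,3,6} D(Z)={2,3,4,5,6,8} D(U)={3,5,6}: Y {2,3,6}->{2,3}; Z {2,3,4,5,6,8}->{2,3,4}; U {3,5,6}->{5,6}
So after constraint 1: D(U) = {5,6}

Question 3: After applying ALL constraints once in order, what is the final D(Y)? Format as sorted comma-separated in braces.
Answer: {}

Derivation:
Constraint 1 (Y + Z = U) on D(Y)={2,3,6} D(Z)={2,3,4,5,6,8} D(U)={3,5,6}: Y {2,3,6}->{2,3}; Z {2,3,4,5,6,8}->{2,3,4}; U {3,5,6}->{5,6}
Constraint 2 (Y < Z) on D(Y)={2,3} D(Z)={2,3,4}: Z {2,3,4}->{3,4}
Constraint 3 (Y + U = Z) on D(Y)={2,3} D(U)={5,6} D(Z)={3,4}: Y {2,3}->{}; U {5,6}->{}; Z {3,4}->{}
So after all 3 constraints: D(Y) = {}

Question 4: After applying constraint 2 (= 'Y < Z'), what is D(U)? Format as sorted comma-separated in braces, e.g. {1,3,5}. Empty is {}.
Constraint 1 (Y + Z = U) on D(Y)={2,3,6} D(Z)={2,3,4,5,6,8} D(U)={3,5,6}: Y {2,3,6}->{2,3}; Z {2,3,4,5,6,8}->{2,3,4}; U {3,5,6}->{5,6}
Constraint 2 (Y < Z) on D(Y)={2,3} D(Z)={2,3,4}: Z {2,3,4}->{3,4}
So after constraint 2: D(U) = {5,6}

Answer: {5,6}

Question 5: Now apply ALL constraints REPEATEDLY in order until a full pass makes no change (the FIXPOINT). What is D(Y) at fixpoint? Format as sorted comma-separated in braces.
Answer: {}

Derivation:
pass 0 (initial): D(Y)={2,3,6}
pass 1: U {3,5,6}->{}; Y {2,3,6}->{}; Z {2,3,4,5,6,8}->{}
pass 2: no change
Fixpoint after 2 passes: D(Y) = {}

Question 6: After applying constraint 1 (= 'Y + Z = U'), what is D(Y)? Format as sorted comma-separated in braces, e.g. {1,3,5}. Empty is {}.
Constraint 1 (Y + Z = U) on D(Y)={2,3,6} D(Z)={2,3,4,5,6,8} D(U)={3,5,6}: Y {2,3,6}->{2,3}; Z {2,3,4,5,6,8}->{2,3,4}; U {3,5,6}->{5,6}
So after constraint 1: D(Y) = {2,3}

Answer: {2,3}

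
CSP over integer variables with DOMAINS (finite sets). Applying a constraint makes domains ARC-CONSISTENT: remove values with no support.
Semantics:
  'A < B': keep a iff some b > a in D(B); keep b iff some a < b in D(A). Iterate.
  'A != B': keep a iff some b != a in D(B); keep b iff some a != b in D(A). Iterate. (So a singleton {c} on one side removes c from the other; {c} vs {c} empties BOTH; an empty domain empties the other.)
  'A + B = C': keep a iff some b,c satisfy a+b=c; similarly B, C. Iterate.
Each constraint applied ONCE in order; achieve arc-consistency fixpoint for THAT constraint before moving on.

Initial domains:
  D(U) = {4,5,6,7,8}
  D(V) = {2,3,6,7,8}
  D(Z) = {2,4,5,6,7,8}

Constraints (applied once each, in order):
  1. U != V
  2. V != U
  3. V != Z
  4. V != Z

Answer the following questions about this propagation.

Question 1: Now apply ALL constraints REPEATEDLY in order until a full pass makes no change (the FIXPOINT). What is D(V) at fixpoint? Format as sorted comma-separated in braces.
pass 0 (initial): D(V)={2,3,6,7,8}
pass 1: no change
Fixpoint after 1 passes: D(V) = {2,3,6,7,8}

Answer: {2,3,6,7,8}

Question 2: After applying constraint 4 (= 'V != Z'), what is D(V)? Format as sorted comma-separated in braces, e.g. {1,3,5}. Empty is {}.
Constraint 1 (U != V) on D(U)={4,5,6,7,8} D(V)={2,3,6,7,8}: no change
Constraint 2 (V != U) on D(V)={2,3,6,7,8} D(U)={4,5,6,7,8}: no change
Constraint 3 (V != Z) on D(V)={2,3,6,7,8} D(Z)={2,4,5,6,7,8}: no change
Constraint 4 (V != Z) on D(V)={2,3,6,7,8} D(Z)={2,4,5,6,7,8}: no change
So after constraint 4: D(V) = {2,3,6,7,8}

Answer: {2,3,6,7,8}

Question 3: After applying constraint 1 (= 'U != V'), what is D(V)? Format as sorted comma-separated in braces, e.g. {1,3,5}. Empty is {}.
Constraint 1 (U != V) on D(U)={4,5,6,7,8} D(V)={2,3,6,7,8}: no change
So after constraint 1: D(V) = {2,3,6,7,8}

Answer: {2,3,6,7,8}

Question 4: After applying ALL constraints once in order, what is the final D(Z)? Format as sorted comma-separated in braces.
Constraint 1 (U != V) on D(U)={4,5,6,7,8} D(V)={2,3,6,7,8}: no change
Constraint 2 (V != U) on D(V)={2,3,6,7,8} D(U)={4,5,6,7,8}: no change
Constraint 3 (V != Z) on D(V)={2,3,6,7,8} D(Z)={2,4,5,6,7,8}: no change
Constraint 4 (V != Z) on D(V)={2,3,6,7,8} D(Z)={2,4,5,6,7,8}: no change
So after all 4 constraints: D(Z) = {2,4,5,6,7,8}

Answer: {2,4,5,6,7,8}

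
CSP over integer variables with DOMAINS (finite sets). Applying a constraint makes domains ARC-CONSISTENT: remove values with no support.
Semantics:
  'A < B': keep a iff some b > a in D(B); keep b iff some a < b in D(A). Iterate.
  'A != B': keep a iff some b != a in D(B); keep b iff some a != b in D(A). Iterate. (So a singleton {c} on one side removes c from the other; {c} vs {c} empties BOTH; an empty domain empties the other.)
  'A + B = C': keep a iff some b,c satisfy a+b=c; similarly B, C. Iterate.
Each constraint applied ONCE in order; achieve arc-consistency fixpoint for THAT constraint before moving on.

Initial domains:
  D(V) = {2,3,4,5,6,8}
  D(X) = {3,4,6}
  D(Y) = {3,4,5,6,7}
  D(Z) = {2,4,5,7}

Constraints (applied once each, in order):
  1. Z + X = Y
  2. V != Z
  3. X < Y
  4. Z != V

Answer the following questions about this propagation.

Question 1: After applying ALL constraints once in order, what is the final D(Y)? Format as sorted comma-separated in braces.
Constraint 1 (Z + X = Y) on D(Z)={2,4,5,7} D(X)={3,4,6} D(Y)={3,4,5,6,7}: Z {2,4,5,7}->{2,4}; X {3,4,6}->{3,4}; Y {3,4,5,6,7}->{5,6,7}
Constraint 2 (V != Z) on D(V)={2,3,4,5,6,8} D(Z)={2,4}: no change
Constraint 3 (X < Y) on D(X)={3,4} D(Y)={5,6,7}: no change
Constraint 4 (Z != V) on D(Z)={2,4} D(V)={2,3,4,5,6,8}: no change
So after all 4 constraints: D(Y) = {5,6,7}

Answer: {5,6,7}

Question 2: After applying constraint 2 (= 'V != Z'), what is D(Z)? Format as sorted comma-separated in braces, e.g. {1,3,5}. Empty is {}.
Constraint 1 (Z + X = Y) on D(Z)={2,4,5,7} D(X)={3,4,6} D(Y)={3,4,5,6,7}: Z {2,4,5,7}->{2,4}; X {3,4,6}->{3,4}; Y {3,4,5,6,7}->{5,6,7}
Constraint 2 (V != Z) on D(V)={2,3,4,5,6,8} D(Z)={2,4}: no change
So after constraint 2: D(Z) = {2,4}

Answer: {2,4}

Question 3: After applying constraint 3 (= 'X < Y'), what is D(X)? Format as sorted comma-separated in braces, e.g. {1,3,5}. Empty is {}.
Constraint 1 (Z + X = Y) on D(Z)={2,4,5,7} D(X)={3,4,6} D(Y)={3,4,5,6,7}: Z {2,4,5,7}->{2,4}; X {3,4,6}->{3,4}; Y {3,4,5,6,7}->{5,6,7}
Constraint 2 (V != Z) on D(V)={2,3,4,5,6,8} D(Z)={2,4}: no change
Constraint 3 (X < Y) on D(X)={3,4} D(Y)={5,6,7}: no change
So after constraint 3: D(X) = {3,4}

Answer: {3,4}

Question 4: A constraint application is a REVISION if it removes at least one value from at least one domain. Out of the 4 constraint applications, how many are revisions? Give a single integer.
Constraint 1 (Z + X = Y) on D(Z)={2,4,5,7} D(X)={3,4,6} D(Y)={3,4,5,6,7}: Z {2,4,5,7}->{2,4}; X {3,4,6}->{3,4}; Y {3,4,5,6,7}->{5,6,7} => REVISION
Constraint 2 (V != Z) on D(V)={2,3,4,5,6,8} D(Z)={2,4}: no change => not a revision
Constraint 3 (X < Y) on D(X)={3,4} D(Y)={5,6,7}: no change => not a revision
Constraint 4 (Z != V) on D(Z)={2,4} D(V)={2,3,4,5,6,8}: no change => not a revision
Total revisions = 1

Answer: 1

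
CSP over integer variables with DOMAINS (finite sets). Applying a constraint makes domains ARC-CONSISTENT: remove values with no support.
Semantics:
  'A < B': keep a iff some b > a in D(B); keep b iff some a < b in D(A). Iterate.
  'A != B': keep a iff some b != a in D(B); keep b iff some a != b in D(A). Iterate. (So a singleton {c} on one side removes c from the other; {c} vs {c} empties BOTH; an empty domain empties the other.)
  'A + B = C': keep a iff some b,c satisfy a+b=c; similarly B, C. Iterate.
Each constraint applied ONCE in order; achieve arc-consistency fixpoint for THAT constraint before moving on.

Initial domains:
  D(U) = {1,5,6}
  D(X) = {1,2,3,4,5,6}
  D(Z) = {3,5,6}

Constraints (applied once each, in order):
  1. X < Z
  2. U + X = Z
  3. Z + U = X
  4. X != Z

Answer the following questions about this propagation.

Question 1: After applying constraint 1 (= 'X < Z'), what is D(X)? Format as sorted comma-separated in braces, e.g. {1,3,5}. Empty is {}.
Constraint 1 (X < Z) on D(X)={1,2,3,4,5,6} D(Z)={3,5,6}: X {1,2,3,4,5,6}->{1,2,3,4,5}
So after constraint 1: D(X) = {1,2,3,4,5}

Answer: {1,2,3,4,5}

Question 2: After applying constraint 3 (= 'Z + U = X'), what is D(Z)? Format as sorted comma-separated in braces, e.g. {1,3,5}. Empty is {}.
Constraint 1 (X < Z) on D(X)={1,2,3,4,5,6} D(Z)={3,5,6}: X {1,2,3,4,5,6}->{1,2,3,4,5}
Constraint 2 (U + X = Z) on D(U)={1,5,6} D(X)={1,2,3,4,5} D(Z)={3,5,6}: U {1,5,6}->{1,5}; X {1,2,3,4,5}->{1,2,4,5}
Constraint 3 (Z + U = X) on D(Z)={3,5,6} D(U)={1,5} D(X)={1,2,4,5}: Z {3,5,6}->{3}; U {1,5}->{1}; X {1,2,4,5}->{4}
So after constraint 3: D(Z) = {3}

Answer: {3}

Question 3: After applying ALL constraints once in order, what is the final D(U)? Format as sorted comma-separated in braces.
Answer: {1}

Derivation:
Constraint 1 (X < Z) on D(X)={1,2,3,4,5,6} D(Z)={3,5,6}: X {1,2,3,4,5,6}->{1,2,3,4,5}
Constraint 2 (U + X = Z) on D(U)={1,5,6} D(X)={1,2,3,4,5} D(Z)={3,5,6}: U {1,5,6}->{1,5}; X {1,2,3,4,5}->{1,2,4,5}
Constraint 3 (Z + U = X) on D(Z)={3,5,6} D(U)={1,5} D(X)={1,2,4,5}: Z {3,5,6}->{3}; U {1,5}->{1}; X {1,2,4,5}->{4}
Constraint 4 (X != Z) on D(X)={4} D(Z)={3}: no change
So after all 4 constraints: D(U) = {1}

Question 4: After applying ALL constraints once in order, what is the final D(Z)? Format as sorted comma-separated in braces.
Answer: {3}

Derivation:
Constraint 1 (X < Z) on D(X)={1,2,3,4,5,6} D(Z)={3,5,6}: X {1,2,3,4,5,6}->{1,2,3,4,5}
Constraint 2 (U + X = Z) on D(U)={1,5,6} D(X)={1,2,3,4,5} D(Z)={3,5,6}: U {1,5,6}->{1,5}; X {1,2,3,4,5}->{1,2,4,5}
Constraint 3 (Z + U = X) on D(Z)={3,5,6} D(U)={1,5} D(X)={1,2,4,5}: Z {3,5,6}->{3}; U {1,5}->{1}; X {1,2,4,5}->{4}
Constraint 4 (X != Z) on D(X)={4} D(Z)={3}: no change
So after all 4 constraints: D(Z) = {3}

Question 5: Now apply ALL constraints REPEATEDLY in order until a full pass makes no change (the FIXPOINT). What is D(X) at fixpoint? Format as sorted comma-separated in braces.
Answer: {}

Derivation:
pass 0 (initial): D(X)={1,2,3,4,5,6}
pass 1: U {1,5,6}->{1}; X {1,2,3,4,5,6}->{4}; Z {3,5,6}->{3}
pass 2: U {1}->{}; X {4}->{}; Z {3}->{}
pass 3: no change
Fixpoint after 3 passes: D(X) = {}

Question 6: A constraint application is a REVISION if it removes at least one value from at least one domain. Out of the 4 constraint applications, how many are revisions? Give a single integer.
Answer: 3

Derivation:
Constraint 1 (X < Z) on D(X)={1,2,3,4,5,6} D(Z)={3,5,6}: X {1,2,3,4,5,6}->{1,2,3,4,5} => REVISION
Constraint 2 (U + X = Z) on D(U)={1,5,6} D(X)={1,2,3,4,5} D(Z)={3,5,6}: U {1,5,6}->{1,5}; X {1,2,3,4,5}->{1,2,4,5} => REVISION
Constraint 3 (Z + U = X) on D(Z)={3,5,6} D(U)={1,5} D(X)={1,2,4,5}: Z {3,5,6}->{3}; U {1,5}->{1}; X {1,2,4,5}->{4} => REVISION
Constraint 4 (X != Z) on D(X)={4} D(Z)={3}: no change => not a revision
Total revisions = 3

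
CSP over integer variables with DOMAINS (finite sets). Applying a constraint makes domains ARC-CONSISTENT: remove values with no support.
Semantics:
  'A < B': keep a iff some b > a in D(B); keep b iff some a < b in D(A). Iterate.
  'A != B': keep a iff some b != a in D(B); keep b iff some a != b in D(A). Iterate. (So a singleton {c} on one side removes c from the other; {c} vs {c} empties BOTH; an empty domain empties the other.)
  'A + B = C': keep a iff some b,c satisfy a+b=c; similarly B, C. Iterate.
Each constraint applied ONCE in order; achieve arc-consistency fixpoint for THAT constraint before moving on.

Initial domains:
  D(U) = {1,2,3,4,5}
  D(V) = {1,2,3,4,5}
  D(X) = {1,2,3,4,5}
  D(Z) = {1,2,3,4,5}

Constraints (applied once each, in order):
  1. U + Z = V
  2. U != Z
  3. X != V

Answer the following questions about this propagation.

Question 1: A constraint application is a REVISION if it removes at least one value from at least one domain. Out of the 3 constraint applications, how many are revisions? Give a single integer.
Answer: 1

Derivation:
Constraint 1 (U + Z = V) on D(U)={1,2,3,4,5} D(Z)={1,2,3,4,5} D(V)={1,2,3,4,5}: U {1,2,3,4,5}->{1,2,3,4}; Z {1,2,3,4,5}->{1,2,3,4}; V {1,2,3,4,5}->{2,3,4,5} => REVISION
Constraint 2 (U != Z) on D(U)={1,2,3,4} D(Z)={1,2,3,4}: no change => not a revision
Constraint 3 (X != V) on D(X)={1,2,3,4,5} D(V)={2,3,4,5}: no change => not a revision
Total revisions = 1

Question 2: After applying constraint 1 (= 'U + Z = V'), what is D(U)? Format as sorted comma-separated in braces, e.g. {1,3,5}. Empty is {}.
Constraint 1 (U + Z = V) on D(U)={1,2,3,4,5} D(Z)={1,2,3,4,5} D(V)={1,2,3,4,5}: U {1,2,3,4,5}->{1,2,3,4}; Z {1,2,3,4,5}->{1,2,3,4}; V {1,2,3,4,5}->{2,3,4,5}
So after constraint 1: D(U) = {1,2,3,4}

Answer: {1,2,3,4}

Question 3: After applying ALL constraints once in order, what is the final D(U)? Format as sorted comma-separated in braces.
Constraint 1 (U + Z = V) on D(U)={1,2,3,4,5} D(Z)={1,2,3,4,5} D(V)={1,2,3,4,5}: U {1,2,3,4,5}->{1,2,3,4}; Z {1,2,3,4,5}->{1,2,3,4}; V {1,2,3,4,5}->{2,3,4,5}
Constraint 2 (U != Z) on D(U)={1,2,3,4} D(Z)={1,2,3,4}: no change
Constraint 3 (X != V) on D(X)={1,2,3,4,5} D(V)={2,3,4,5}: no change
So after all 3 constraints: D(U) = {1,2,3,4}

Answer: {1,2,3,4}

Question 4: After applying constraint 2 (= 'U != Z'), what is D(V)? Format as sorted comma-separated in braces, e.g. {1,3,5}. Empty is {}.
Constraint 1 (U + Z = V) on D(U)={1,2,3,4,5} D(Z)={1,2,3,4,5} D(V)={1,2,3,4,5}: U {1,2,3,4,5}->{1,2,3,4}; Z {1,2,3,4,5}->{1,2,3,4}; V {1,2,3,4,5}->{2,3,4,5}
Constraint 2 (U != Z) on D(U)={1,2,3,4} D(Z)={1,2,3,4}: no change
So after constraint 2: D(V) = {2,3,4,5}

Answer: {2,3,4,5}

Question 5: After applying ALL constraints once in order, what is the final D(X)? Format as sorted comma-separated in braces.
Answer: {1,2,3,4,5}

Derivation:
Constraint 1 (U + Z = V) on D(U)={1,2,3,4,5} D(Z)={1,2,3,4,5} D(V)={1,2,3,4,5}: U {1,2,3,4,5}->{1,2,3,4}; Z {1,2,3,4,5}->{1,2,3,4}; V {1,2,3,4,5}->{2,3,4,5}
Constraint 2 (U != Z) on D(U)={1,2,3,4} D(Z)={1,2,3,4}: no change
Constraint 3 (X != V) on D(X)={1,2,3,4,5} D(V)={2,3,4,5}: no change
So after all 3 constraints: D(X) = {1,2,3,4,5}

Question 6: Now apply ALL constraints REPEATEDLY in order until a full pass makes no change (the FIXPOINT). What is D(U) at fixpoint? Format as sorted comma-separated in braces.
pass 0 (initial): D(U)={1,2,3,4,5}
pass 1: U {1,2,3,4,5}->{1,2,3,4}; V {1,2,3,4,5}->{2,3,4,5}; Z {1,2,3,4,5}->{1,2,3,4}
pass 2: no change
Fixpoint after 2 passes: D(U) = {1,2,3,4}

Answer: {1,2,3,4}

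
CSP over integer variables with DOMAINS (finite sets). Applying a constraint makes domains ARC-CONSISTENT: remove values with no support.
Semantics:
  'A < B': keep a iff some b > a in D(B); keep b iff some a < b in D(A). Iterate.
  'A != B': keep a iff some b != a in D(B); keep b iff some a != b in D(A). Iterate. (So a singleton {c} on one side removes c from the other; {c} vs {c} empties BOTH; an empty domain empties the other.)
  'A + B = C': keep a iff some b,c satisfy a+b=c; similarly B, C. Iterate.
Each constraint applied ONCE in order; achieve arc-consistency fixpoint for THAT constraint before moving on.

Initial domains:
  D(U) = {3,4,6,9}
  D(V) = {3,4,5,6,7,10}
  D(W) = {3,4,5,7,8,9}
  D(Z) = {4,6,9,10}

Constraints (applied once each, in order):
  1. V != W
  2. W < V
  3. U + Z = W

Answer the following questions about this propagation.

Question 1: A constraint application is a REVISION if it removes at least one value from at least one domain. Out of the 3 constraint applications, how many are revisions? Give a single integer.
Answer: 2

Derivation:
Constraint 1 (V != W) on D(V)={3,4,5,6,7,10} D(W)={3,4,5,7,8,9}: no change => not a revision
Constraint 2 (W < V) on D(W)={3,4,5,7,8,9} D(V)={3,4,5,6,7,10}: V {3,4,5,6,7,10}->{4,5,6,7,10} => REVISION
Constraint 3 (U + Z = W) on D(U)={3,4,6,9} D(Z)={4,6,9,10} D(W)={3,4,5,7,8,9}: U {3,4,6,9}->{3,4}; Z {4,6,9,10}->{4,6}; W {3,4,5,7,8,9}->{7,8,9} => REVISION
Total revisions = 2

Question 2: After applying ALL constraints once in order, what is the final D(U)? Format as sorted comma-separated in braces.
Constraint 1 (V != W) on D(V)={3,4,5,6,7,10} D(W)={3,4,5,7,8,9}: no change
Constraint 2 (W < V) on D(W)={3,4,5,7,8,9} D(V)={3,4,5,6,7,10}: V {3,4,5,6,7,10}->{4,5,6,7,10}
Constraint 3 (U + Z = W) on D(U)={3,4,6,9} D(Z)={4,6,9,10} D(W)={3,4,5,7,8,9}: U {3,4,6,9}->{3,4}; Z {4,6,9,10}->{4,6}; W {3,4,5,7,8,9}->{7,8,9}
So after all 3 constraints: D(U) = {3,4}

Answer: {3,4}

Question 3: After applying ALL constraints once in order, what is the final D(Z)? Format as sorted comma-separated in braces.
Answer: {4,6}

Derivation:
Constraint 1 (V != W) on D(V)={3,4,5,6,7,10} D(W)={3,4,5,7,8,9}: no change
Constraint 2 (W < V) on D(W)={3,4,5,7,8,9} D(V)={3,4,5,6,7,10}: V {3,4,5,6,7,10}->{4,5,6,7,10}
Constraint 3 (U + Z = W) on D(U)={3,4,6,9} D(Z)={4,6,9,10} D(W)={3,4,5,7,8,9}: U {3,4,6,9}->{3,4}; Z {4,6,9,10}->{4,6}; W {3,4,5,7,8,9}->{7,8,9}
So after all 3 constraints: D(Z) = {4,6}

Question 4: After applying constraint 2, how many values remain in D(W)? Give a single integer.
Constraint 1 (V != W) on D(V)={3,4,5,6,7,10} D(W)={3,4,5,7,8,9}: no change
Constraint 2 (W < V) on D(W)={3,4,5,7,8,9} D(V)={3,4,5,6,7,10}: V {3,4,5,6,7,10}->{4,5,6,7,10}
So after constraint 2: D(W)={3,4,5,7,8,9}, size = 6

Answer: 6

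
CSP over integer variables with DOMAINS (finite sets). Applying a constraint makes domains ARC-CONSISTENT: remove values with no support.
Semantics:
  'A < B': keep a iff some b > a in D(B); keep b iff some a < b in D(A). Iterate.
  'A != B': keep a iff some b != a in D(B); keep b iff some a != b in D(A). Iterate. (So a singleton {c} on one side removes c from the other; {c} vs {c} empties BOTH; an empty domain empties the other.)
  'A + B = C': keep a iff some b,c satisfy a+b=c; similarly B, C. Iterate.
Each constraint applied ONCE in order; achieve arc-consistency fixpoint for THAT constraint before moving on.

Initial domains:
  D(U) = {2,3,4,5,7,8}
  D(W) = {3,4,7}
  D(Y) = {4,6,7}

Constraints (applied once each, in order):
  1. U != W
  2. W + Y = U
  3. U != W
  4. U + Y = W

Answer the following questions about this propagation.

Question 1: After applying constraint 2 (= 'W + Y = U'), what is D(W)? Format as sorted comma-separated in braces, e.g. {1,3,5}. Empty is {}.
Answer: {3,4}

Derivation:
Constraint 1 (U != W) on D(U)={2,3,4,5,7,8} D(W)={3,4,7}: no change
Constraint 2 (W + Y = U) on D(W)={3,4,7} D(Y)={4,6,7} D(U)={2,3,4,5,7,8}: W {3,4,7}->{3,4}; Y {4,6,7}->{4}; U {2,3,4,5,7,8}->{7,8}
So after constraint 2: D(W) = {3,4}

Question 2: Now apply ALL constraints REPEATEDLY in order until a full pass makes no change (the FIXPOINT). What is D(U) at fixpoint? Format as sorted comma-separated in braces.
pass 0 (initial): D(U)={2,3,4,5,7,8}
pass 1: U {2,3,4,5,7,8}->{}; W {3,4,7}->{}; Y {4,6,7}->{}
pass 2: no change
Fixpoint after 2 passes: D(U) = {}

Answer: {}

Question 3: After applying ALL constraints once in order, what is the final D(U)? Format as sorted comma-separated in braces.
Answer: {}

Derivation:
Constraint 1 (U != W) on D(U)={2,3,4,5,7,8} D(W)={3,4,7}: no change
Constraint 2 (W + Y = U) on D(W)={3,4,7} D(Y)={4,6,7} D(U)={2,3,4,5,7,8}: W {3,4,7}->{3,4}; Y {4,6,7}->{4}; U {2,3,4,5,7,8}->{7,8}
Constraint 3 (U != W) on D(U)={7,8} D(W)={3,4}: no change
Constraint 4 (U + Y = W) on D(U)={7,8} D(Y)={4} D(W)={3,4}: U {7,8}->{}; Y {4}->{}; W {3,4}->{}
So after all 4 constraints: D(U) = {}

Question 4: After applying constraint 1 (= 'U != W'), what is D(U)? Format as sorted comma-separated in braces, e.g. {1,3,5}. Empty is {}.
Answer: {2,3,4,5,7,8}

Derivation:
Constraint 1 (U != W) on D(U)={2,3,4,5,7,8} D(W)={3,4,7}: no change
So after constraint 1: D(U) = {2,3,4,5,7,8}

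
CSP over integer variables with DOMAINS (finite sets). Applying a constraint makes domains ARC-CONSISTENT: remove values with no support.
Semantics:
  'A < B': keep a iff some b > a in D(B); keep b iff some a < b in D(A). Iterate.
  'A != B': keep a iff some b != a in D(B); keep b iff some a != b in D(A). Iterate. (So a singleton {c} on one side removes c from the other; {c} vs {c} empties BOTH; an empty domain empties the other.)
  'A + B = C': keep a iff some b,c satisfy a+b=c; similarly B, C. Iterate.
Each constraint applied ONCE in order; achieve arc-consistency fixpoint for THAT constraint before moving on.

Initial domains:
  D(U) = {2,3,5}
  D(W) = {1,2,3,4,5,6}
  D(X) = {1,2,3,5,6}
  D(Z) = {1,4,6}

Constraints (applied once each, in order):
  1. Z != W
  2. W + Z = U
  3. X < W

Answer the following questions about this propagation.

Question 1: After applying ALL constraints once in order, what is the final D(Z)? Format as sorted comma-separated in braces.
Constraint 1 (Z != W) on D(Z)={1,4,6} D(W)={1,2,3,4,5,6}: no change
Constraint 2 (W + Z = U) on D(W)={1,2,3,4,5,6} D(Z)={1,4,6} D(U)={2,3,5}: W {1,2,3,4,5,6}->{1,2,4}; Z {1,4,6}->{1,4}
Constraint 3 (X < W) on D(X)={1,2,3,5,6} D(W)={1,2,4}: X {1,2,3,5,6}->{1,2,3}; W {1,2,4}->{2,4}
So after all 3 constraints: D(Z) = {1,4}

Answer: {1,4}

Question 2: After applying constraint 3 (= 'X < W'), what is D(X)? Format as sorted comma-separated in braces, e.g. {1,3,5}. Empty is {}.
Answer: {1,2,3}

Derivation:
Constraint 1 (Z != W) on D(Z)={1,4,6} D(W)={1,2,3,4,5,6}: no change
Constraint 2 (W + Z = U) on D(W)={1,2,3,4,5,6} D(Z)={1,4,6} D(U)={2,3,5}: W {1,2,3,4,5,6}->{1,2,4}; Z {1,4,6}->{1,4}
Constraint 3 (X < W) on D(X)={1,2,3,5,6} D(W)={1,2,4}: X {1,2,3,5,6}->{1,2,3}; W {1,2,4}->{2,4}
So after constraint 3: D(X) = {1,2,3}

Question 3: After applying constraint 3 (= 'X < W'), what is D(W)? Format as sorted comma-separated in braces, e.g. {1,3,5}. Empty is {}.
Answer: {2,4}

Derivation:
Constraint 1 (Z != W) on D(Z)={1,4,6} D(W)={1,2,3,4,5,6}: no change
Constraint 2 (W + Z = U) on D(W)={1,2,3,4,5,6} D(Z)={1,4,6} D(U)={2,3,5}: W {1,2,3,4,5,6}->{1,2,4}; Z {1,4,6}->{1,4}
Constraint 3 (X < W) on D(X)={1,2,3,5,6} D(W)={1,2,4}: X {1,2,3,5,6}->{1,2,3}; W {1,2,4}->{2,4}
So after constraint 3: D(W) = {2,4}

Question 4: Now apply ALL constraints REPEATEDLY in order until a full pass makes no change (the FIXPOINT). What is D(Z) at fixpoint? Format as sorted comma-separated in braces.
pass 0 (initial): D(Z)={1,4,6}
pass 1: W {1,2,3,4,5,6}->{2,4}; X {1,2,3,5,6}->{1,2,3}; Z {1,4,6}->{1,4}
pass 2: U {2,3,5}->{3,5}; Z {1,4}->{1}
pass 3: no change
Fixpoint after 3 passes: D(Z) = {1}

Answer: {1}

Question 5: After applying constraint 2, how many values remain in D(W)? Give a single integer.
Constraint 1 (Z != W) on D(Z)={1,4,6} D(W)={1,2,3,4,5,6}: no change
Constraint 2 (W + Z = U) on D(W)={1,2,3,4,5,6} D(Z)={1,4,6} D(U)={2,3,5}: W {1,2,3,4,5,6}->{1,2,4}; Z {1,4,6}->{1,4}
So after constraint 2: D(W)={1,2,4}, size = 3

Answer: 3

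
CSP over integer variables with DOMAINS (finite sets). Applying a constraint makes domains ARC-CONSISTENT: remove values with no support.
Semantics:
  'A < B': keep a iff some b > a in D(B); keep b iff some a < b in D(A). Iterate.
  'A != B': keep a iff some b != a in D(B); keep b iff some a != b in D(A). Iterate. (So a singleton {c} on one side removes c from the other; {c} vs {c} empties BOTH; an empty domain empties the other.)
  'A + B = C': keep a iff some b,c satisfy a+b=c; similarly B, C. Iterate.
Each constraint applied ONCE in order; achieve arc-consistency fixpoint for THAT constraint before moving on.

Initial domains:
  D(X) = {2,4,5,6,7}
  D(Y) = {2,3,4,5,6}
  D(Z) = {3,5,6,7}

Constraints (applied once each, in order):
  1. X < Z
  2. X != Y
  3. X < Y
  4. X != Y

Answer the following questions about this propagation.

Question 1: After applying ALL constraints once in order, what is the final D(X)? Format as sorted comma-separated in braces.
Constraint 1 (X < Z) on D(X)={2,4,5,6,7} D(Z)={3,5,6,7}: X {2,4,5,6,7}->{2,4,5,6}
Constraint 2 (X != Y) on D(X)={2,4,5,6} D(Y)={2,3,4,5,6}: no change
Constraint 3 (X < Y) on D(X)={2,4,5,6} D(Y)={2,3,4,5,6}: X {2,4,5,6}->{2,4,5}; Y {2,3,4,5,6}->{3,4,5,6}
Constraint 4 (X != Y) on D(X)={2,4,5} D(Y)={3,4,5,6}: no change
So after all 4 constraints: D(X) = {2,4,5}

Answer: {2,4,5}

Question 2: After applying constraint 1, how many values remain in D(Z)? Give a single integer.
Constraint 1 (X < Z) on D(X)={2,4,5,6,7} D(Z)={3,5,6,7}: X {2,4,5,6,7}->{2,4,5,6}
So after constraint 1: D(Z)={3,5,6,7}, size = 4

Answer: 4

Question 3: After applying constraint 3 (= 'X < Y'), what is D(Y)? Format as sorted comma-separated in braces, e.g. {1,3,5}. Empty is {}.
Constraint 1 (X < Z) on D(X)={2,4,5,6,7} D(Z)={3,5,6,7}: X {2,4,5,6,7}->{2,4,5,6}
Constraint 2 (X != Y) on D(X)={2,4,5,6} D(Y)={2,3,4,5,6}: no change
Constraint 3 (X < Y) on D(X)={2,4,5,6} D(Y)={2,3,4,5,6}: X {2,4,5,6}->{2,4,5}; Y {2,3,4,5,6}->{3,4,5,6}
So after constraint 3: D(Y) = {3,4,5,6}

Answer: {3,4,5,6}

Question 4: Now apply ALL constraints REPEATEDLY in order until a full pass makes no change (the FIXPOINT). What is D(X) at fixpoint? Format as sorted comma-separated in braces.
Answer: {2,4,5}

Derivation:
pass 0 (initial): D(X)={2,4,5,6,7}
pass 1: X {2,4,5,6,7}->{2,4,5}; Y {2,3,4,5,6}->{3,4,5,6}
pass 2: no change
Fixpoint after 2 passes: D(X) = {2,4,5}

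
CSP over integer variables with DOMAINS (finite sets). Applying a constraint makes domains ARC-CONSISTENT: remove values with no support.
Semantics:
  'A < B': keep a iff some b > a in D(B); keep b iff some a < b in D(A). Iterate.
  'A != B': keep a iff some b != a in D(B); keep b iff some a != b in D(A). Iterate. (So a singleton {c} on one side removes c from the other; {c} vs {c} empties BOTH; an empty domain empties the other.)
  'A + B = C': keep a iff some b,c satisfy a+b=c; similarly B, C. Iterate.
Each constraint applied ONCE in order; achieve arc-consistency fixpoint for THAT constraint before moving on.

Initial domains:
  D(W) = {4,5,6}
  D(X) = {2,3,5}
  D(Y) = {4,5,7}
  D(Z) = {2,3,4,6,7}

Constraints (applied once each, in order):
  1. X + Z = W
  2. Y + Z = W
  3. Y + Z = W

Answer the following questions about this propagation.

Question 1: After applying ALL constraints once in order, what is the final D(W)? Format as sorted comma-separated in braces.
Constraint 1 (X + Z = W) on D(X)={2,3,5} D(Z)={2,3,4,6,7} D(W)={4,5,6}: X {2,3,5}->{2,3}; Z {2,3,4,6,7}->{2,3,4}
Constraint 2 (Y + Z = W) on D(Y)={4,5,7} D(Z)={2,3,4} D(W)={4,5,6}: Y {4,5,7}->{4}; Z {2,3,4}->{2}; W {4,5,6}->{6}
Constraint 3 (Y + Z = W) on D(Y)={4} D(Z)={2} D(W)={6}: no change
So after all 3 constraints: D(W) = {6}

Answer: {6}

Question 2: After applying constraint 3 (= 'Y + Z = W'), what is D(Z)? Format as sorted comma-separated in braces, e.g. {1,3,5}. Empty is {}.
Answer: {2}

Derivation:
Constraint 1 (X + Z = W) on D(X)={2,3,5} D(Z)={2,3,4,6,7} D(W)={4,5,6}: X {2,3,5}->{2,3}; Z {2,3,4,6,7}->{2,3,4}
Constraint 2 (Y + Z = W) on D(Y)={4,5,7} D(Z)={2,3,4} D(W)={4,5,6}: Y {4,5,7}->{4}; Z {2,3,4}->{2}; W {4,5,6}->{6}
Constraint 3 (Y + Z = W) on D(Y)={4} D(Z)={2} D(W)={6}: no change
So after constraint 3: D(Z) = {2}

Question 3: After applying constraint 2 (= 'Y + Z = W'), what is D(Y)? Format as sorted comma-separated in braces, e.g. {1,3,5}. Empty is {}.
Constraint 1 (X + Z = W) on D(X)={2,3,5} D(Z)={2,3,4,6,7} D(W)={4,5,6}: X {2,3,5}->{2,3}; Z {2,3,4,6,7}->{2,3,4}
Constraint 2 (Y + Z = W) on D(Y)={4,5,7} D(Z)={2,3,4} D(W)={4,5,6}: Y {4,5,7}->{4}; Z {2,3,4}->{2}; W {4,5,6}->{6}
So after constraint 2: D(Y) = {4}

Answer: {4}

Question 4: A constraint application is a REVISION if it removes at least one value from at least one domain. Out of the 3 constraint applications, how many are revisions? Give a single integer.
Answer: 2

Derivation:
Constraint 1 (X + Z = W) on D(X)={2,3,5} D(Z)={2,3,4,6,7} D(W)={4,5,6}: X {2,3,5}->{2,3}; Z {2,3,4,6,7}->{2,3,4} => REVISION
Constraint 2 (Y + Z = W) on D(Y)={4,5,7} D(Z)={2,3,4} D(W)={4,5,6}: Y {4,5,7}->{4}; Z {2,3,4}->{2}; W {4,5,6}->{6} => REVISION
Constraint 3 (Y + Z = W) on D(Y)={4} D(Z)={2} D(W)={6}: no change => not a revision
Total revisions = 2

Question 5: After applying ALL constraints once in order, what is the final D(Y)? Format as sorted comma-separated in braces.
Constraint 1 (X + Z = W) on D(X)={2,3,5} D(Z)={2,3,4,6,7} D(W)={4,5,6}: X {2,3,5}->{2,3}; Z {2,3,4,6,7}->{2,3,4}
Constraint 2 (Y + Z = W) on D(Y)={4,5,7} D(Z)={2,3,4} D(W)={4,5,6}: Y {4,5,7}->{4}; Z {2,3,4}->{2}; W {4,5,6}->{6}
Constraint 3 (Y + Z = W) on D(Y)={4} D(Z)={2} D(W)={6}: no change
So after all 3 constraints: D(Y) = {4}

Answer: {4}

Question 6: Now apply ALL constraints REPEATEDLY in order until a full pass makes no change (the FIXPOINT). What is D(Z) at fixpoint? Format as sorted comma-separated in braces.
Answer: {}

Derivation:
pass 0 (initial): D(Z)={2,3,4,6,7}
pass 1: W {4,5,6}->{6}; X {2,3,5}->{2,3}; Y {4,5,7}->{4}; Z {2,3,4,6,7}->{2}
pass 2: W {6}->{}; X {2,3}->{}; Y {4}->{}; Z {2}->{}
pass 3: no change
Fixpoint after 3 passes: D(Z) = {}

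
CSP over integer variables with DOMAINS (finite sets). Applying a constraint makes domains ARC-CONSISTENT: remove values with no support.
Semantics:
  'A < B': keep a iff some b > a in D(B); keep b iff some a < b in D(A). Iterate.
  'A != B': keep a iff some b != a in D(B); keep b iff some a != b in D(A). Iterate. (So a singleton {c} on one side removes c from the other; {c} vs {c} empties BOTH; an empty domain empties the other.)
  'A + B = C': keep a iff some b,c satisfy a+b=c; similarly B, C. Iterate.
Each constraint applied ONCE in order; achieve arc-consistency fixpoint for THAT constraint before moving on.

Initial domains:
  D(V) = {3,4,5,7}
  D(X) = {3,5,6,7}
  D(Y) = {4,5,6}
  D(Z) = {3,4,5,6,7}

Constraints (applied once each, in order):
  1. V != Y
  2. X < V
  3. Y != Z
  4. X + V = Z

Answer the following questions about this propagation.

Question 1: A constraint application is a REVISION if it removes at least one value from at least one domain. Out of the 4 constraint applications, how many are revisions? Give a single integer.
Constraint 1 (V != Y) on D(V)={3,4,5,7} D(Y)={4,5,6}: no change => not a revision
Constraint 2 (X < V) on D(X)={3,5,6,7} D(V)={3,4,5,7}: X {3,5,6,7}->{3,5,6}; V {3,4,5,7}->{4,5,7} => REVISION
Constraint 3 (Y != Z) on D(Y)={4,5,6} D(Z)={3,4,5,6,7}: no change => not a revision
Constraint 4 (X + V = Z) on D(X)={3,5,6} D(V)={4,5,7} D(Z)={3,4,5,6,7}: X {3,5,6}->{3}; V {4,5,7}->{4}; Z {3,4,5,6,7}->{7} => REVISION
Total revisions = 2

Answer: 2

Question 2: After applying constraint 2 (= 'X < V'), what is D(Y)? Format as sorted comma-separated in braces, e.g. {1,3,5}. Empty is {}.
Answer: {4,5,6}

Derivation:
Constraint 1 (V != Y) on D(V)={3,4,5,7} D(Y)={4,5,6}: no change
Constraint 2 (X < V) on D(X)={3,5,6,7} D(V)={3,4,5,7}: X {3,5,6,7}->{3,5,6}; V {3,4,5,7}->{4,5,7}
So after constraint 2: D(Y) = {4,5,6}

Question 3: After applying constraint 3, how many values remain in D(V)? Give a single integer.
Constraint 1 (V != Y) on D(V)={3,4,5,7} D(Y)={4,5,6}: no change
Constraint 2 (X < V) on D(X)={3,5,6,7} D(V)={3,4,5,7}: X {3,5,6,7}->{3,5,6}; V {3,4,5,7}->{4,5,7}
Constraint 3 (Y != Z) on D(Y)={4,5,6} D(Z)={3,4,5,6,7}: no change
So after constraint 3: D(V)={4,5,7}, size = 3

Answer: 3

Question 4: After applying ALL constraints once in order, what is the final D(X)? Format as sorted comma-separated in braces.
Answer: {3}

Derivation:
Constraint 1 (V != Y) on D(V)={3,4,5,7} D(Y)={4,5,6}: no change
Constraint 2 (X < V) on D(X)={3,5,6,7} D(V)={3,4,5,7}: X {3,5,6,7}->{3,5,6}; V {3,4,5,7}->{4,5,7}
Constraint 3 (Y != Z) on D(Y)={4,5,6} D(Z)={3,4,5,6,7}: no change
Constraint 4 (X + V = Z) on D(X)={3,5,6} D(V)={4,5,7} D(Z)={3,4,5,6,7}: X {3,5,6}->{3}; V {4,5,7}->{4}; Z {3,4,5,6,7}->{7}
So after all 4 constraints: D(X) = {3}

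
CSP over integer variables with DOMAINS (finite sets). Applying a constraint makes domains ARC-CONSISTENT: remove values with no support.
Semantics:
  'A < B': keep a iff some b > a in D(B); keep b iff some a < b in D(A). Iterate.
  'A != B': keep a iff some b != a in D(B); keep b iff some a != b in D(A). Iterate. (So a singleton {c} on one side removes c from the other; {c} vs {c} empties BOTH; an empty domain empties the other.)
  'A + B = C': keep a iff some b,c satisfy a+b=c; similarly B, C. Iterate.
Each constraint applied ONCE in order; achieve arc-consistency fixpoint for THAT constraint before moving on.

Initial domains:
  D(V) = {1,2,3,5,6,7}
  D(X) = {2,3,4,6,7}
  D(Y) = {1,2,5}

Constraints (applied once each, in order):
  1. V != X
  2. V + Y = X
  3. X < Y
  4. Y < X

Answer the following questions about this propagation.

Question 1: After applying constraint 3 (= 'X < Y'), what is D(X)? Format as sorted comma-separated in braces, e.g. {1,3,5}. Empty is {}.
Constraint 1 (V != X) on D(V)={1,2,3,5,6,7} D(X)={2,3,4,6,7}: no change
Constraint 2 (V + Y = X) on D(V)={1,2,3,5,6,7} D(Y)={1,2,5} D(X)={2,3,4,6,7}: V {1,2,3,5,6,7}->{1,2,3,5,6}
Constraint 3 (X < Y) on D(X)={2,3,4,6,7} D(Y)={1,2,5}: X {2,3,4,6,7}->{2,3,4}; Y {1,2,5}->{5}
So after constraint 3: D(X) = {2,3,4}

Answer: {2,3,4}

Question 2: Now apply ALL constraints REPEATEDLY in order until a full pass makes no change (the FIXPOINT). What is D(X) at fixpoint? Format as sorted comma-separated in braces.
Answer: {}

Derivation:
pass 0 (initial): D(X)={2,3,4,6,7}
pass 1: V {1,2,3,5,6,7}->{1,2,3,5,6}; X {2,3,4,6,7}->{}; Y {1,2,5}->{}
pass 2: V {1,2,3,5,6}->{}
pass 3: no change
Fixpoint after 3 passes: D(X) = {}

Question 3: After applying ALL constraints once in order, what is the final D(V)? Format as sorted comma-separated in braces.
Answer: {1,2,3,5,6}

Derivation:
Constraint 1 (V != X) on D(V)={1,2,3,5,6,7} D(X)={2,3,4,6,7}: no change
Constraint 2 (V + Y = X) on D(V)={1,2,3,5,6,7} D(Y)={1,2,5} D(X)={2,3,4,6,7}: V {1,2,3,5,6,7}->{1,2,3,5,6}
Constraint 3 (X < Y) on D(X)={2,3,4,6,7} D(Y)={1,2,5}: X {2,3,4,6,7}->{2,3,4}; Y {1,2,5}->{5}
Constraint 4 (Y < X) on D(Y)={5} D(X)={2,3,4}: Y {5}->{}; X {2,3,4}->{}
So after all 4 constraints: D(V) = {1,2,3,5,6}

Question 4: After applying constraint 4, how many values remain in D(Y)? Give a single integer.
Answer: 0

Derivation:
Constraint 1 (V != X) on D(V)={1,2,3,5,6,7} D(X)={2,3,4,6,7}: no change
Constraint 2 (V + Y = X) on D(V)={1,2,3,5,6,7} D(Y)={1,2,5} D(X)={2,3,4,6,7}: V {1,2,3,5,6,7}->{1,2,3,5,6}
Constraint 3 (X < Y) on D(X)={2,3,4,6,7} D(Y)={1,2,5}: X {2,3,4,6,7}->{2,3,4}; Y {1,2,5}->{5}
Constraint 4 (Y < X) on D(Y)={5} D(X)={2,3,4}: Y {5}->{}; X {2,3,4}->{}
So after constraint 4: D(Y)={}, size = 0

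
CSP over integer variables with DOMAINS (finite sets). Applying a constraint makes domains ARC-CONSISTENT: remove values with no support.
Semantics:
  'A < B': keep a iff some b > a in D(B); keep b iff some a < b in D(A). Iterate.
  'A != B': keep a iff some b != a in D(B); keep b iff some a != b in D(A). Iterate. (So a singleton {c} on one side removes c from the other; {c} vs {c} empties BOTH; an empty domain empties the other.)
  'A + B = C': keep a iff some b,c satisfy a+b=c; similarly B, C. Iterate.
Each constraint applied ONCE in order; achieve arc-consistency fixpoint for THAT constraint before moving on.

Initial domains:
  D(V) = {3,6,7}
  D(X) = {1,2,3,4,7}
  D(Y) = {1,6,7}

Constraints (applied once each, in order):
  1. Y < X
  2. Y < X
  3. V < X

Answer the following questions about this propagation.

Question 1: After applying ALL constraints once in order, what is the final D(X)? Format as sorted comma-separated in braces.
Constraint 1 (Y < X) on D(Y)={1,6,7} D(X)={1,2,3,4,7}: Y {1,6,7}->{1,6}; X {1,2,3,4,7}->{2,3,4,7}
Constraint 2 (Y < X) on D(Y)={1,6} D(X)={2,3,4,7}: no change
Constraint 3 (V < X) on D(V)={3,6,7} D(X)={2,3,4,7}: V {3,6,7}->{3,6}; X {2,3,4,7}->{4,7}
So after all 3 constraints: D(X) = {4,7}

Answer: {4,7}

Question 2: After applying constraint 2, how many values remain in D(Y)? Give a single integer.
Constraint 1 (Y < X) on D(Y)={1,6,7} D(X)={1,2,3,4,7}: Y {1,6,7}->{1,6}; X {1,2,3,4,7}->{2,3,4,7}
Constraint 2 (Y < X) on D(Y)={1,6} D(X)={2,3,4,7}: no change
So after constraint 2: D(Y)={1,6}, size = 2

Answer: 2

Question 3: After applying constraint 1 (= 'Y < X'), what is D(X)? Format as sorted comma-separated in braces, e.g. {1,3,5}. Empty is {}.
Constraint 1 (Y < X) on D(Y)={1,6,7} D(X)={1,2,3,4,7}: Y {1,6,7}->{1,6}; X {1,2,3,4,7}->{2,3,4,7}
So after constraint 1: D(X) = {2,3,4,7}

Answer: {2,3,4,7}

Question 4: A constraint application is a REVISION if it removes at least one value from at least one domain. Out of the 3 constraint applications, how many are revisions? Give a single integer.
Constraint 1 (Y < X) on D(Y)={1,6,7} D(X)={1,2,3,4,7}: Y {1,6,7}->{1,6}; X {1,2,3,4,7}->{2,3,4,7} => REVISION
Constraint 2 (Y < X) on D(Y)={1,6} D(X)={2,3,4,7}: no change => not a revision
Constraint 3 (V < X) on D(V)={3,6,7} D(X)={2,3,4,7}: V {3,6,7}->{3,6}; X {2,3,4,7}->{4,7} => REVISION
Total revisions = 2

Answer: 2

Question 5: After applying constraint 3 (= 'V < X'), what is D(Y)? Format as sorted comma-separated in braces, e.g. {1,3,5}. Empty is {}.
Answer: {1,6}

Derivation:
Constraint 1 (Y < X) on D(Y)={1,6,7} D(X)={1,2,3,4,7}: Y {1,6,7}->{1,6}; X {1,2,3,4,7}->{2,3,4,7}
Constraint 2 (Y < X) on D(Y)={1,6} D(X)={2,3,4,7}: no change
Constraint 3 (V < X) on D(V)={3,6,7} D(X)={2,3,4,7}: V {3,6,7}->{3,6}; X {2,3,4,7}->{4,7}
So after constraint 3: D(Y) = {1,6}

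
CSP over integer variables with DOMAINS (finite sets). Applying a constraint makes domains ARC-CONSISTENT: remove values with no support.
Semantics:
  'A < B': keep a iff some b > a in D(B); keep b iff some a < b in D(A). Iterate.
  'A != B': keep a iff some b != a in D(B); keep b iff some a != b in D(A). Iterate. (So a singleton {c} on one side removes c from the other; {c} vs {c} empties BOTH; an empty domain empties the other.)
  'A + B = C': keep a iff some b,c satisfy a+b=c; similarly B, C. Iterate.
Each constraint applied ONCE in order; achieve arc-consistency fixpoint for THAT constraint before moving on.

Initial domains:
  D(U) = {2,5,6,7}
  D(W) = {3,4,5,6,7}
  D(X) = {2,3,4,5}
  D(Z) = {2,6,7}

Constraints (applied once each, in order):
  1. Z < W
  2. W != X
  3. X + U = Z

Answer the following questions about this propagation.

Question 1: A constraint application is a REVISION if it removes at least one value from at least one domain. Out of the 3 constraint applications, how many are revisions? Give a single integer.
Answer: 2

Derivation:
Constraint 1 (Z < W) on D(Z)={2,6,7} D(W)={3,4,5,6,7}: Z {2,6,7}->{2,6} => REVISION
Constraint 2 (W != X) on D(W)={3,4,5,6,7} D(X)={2,3,4,5}: no change => not a revision
Constraint 3 (X + U = Z) on D(X)={2,3,4,5} D(U)={2,5,6,7} D(Z)={2,6}: X {2,3,4,5}->{4}; U {2,5,6,7}->{2}; Z {2,6}->{6} => REVISION
Total revisions = 2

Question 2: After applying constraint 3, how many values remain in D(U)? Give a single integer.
Constraint 1 (Z < W) on D(Z)={2,6,7} D(W)={3,4,5,6,7}: Z {2,6,7}->{2,6}
Constraint 2 (W != X) on D(W)={3,4,5,6,7} D(X)={2,3,4,5}: no change
Constraint 3 (X + U = Z) on D(X)={2,3,4,5} D(U)={2,5,6,7} D(Z)={2,6}: X {2,3,4,5}->{4}; U {2,5,6,7}->{2}; Z {2,6}->{6}
So after constraint 3: D(U)={2}, size = 1

Answer: 1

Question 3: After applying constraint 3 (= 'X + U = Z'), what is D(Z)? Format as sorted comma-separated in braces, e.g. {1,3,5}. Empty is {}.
Constraint 1 (Z < W) on D(Z)={2,6,7} D(W)={3,4,5,6,7}: Z {2,6,7}->{2,6}
Constraint 2 (W != X) on D(W)={3,4,5,6,7} D(X)={2,3,4,5}: no change
Constraint 3 (X + U = Z) on D(X)={2,3,4,5} D(U)={2,5,6,7} D(Z)={2,6}: X {2,3,4,5}->{4}; U {2,5,6,7}->{2}; Z {2,6}->{6}
So after constraint 3: D(Z) = {6}

Answer: {6}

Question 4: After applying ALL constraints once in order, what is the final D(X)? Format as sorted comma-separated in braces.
Answer: {4}

Derivation:
Constraint 1 (Z < W) on D(Z)={2,6,7} D(W)={3,4,5,6,7}: Z {2,6,7}->{2,6}
Constraint 2 (W != X) on D(W)={3,4,5,6,7} D(X)={2,3,4,5}: no change
Constraint 3 (X + U = Z) on D(X)={2,3,4,5} D(U)={2,5,6,7} D(Z)={2,6}: X {2,3,4,5}->{4}; U {2,5,6,7}->{2}; Z {2,6}->{6}
So after all 3 constraints: D(X) = {4}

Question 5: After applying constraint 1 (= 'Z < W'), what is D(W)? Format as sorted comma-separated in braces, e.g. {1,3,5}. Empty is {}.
Constraint 1 (Z < W) on D(Z)={2,6,7} D(W)={3,4,5,6,7}: Z {2,6,7}->{2,6}
So after constraint 1: D(W) = {3,4,5,6,7}

Answer: {3,4,5,6,7}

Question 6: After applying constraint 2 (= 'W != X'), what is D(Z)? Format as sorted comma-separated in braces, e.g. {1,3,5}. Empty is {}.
Answer: {2,6}

Derivation:
Constraint 1 (Z < W) on D(Z)={2,6,7} D(W)={3,4,5,6,7}: Z {2,6,7}->{2,6}
Constraint 2 (W != X) on D(W)={3,4,5,6,7} D(X)={2,3,4,5}: no change
So after constraint 2: D(Z) = {2,6}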